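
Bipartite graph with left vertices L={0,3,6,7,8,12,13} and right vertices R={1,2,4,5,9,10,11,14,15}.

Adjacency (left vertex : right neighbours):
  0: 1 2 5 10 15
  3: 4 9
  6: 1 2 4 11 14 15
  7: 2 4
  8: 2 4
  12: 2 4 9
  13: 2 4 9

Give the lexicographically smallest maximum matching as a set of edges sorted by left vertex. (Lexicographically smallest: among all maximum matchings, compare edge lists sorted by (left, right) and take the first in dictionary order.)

Lex-smallest maximum matching: {(0,1), (3,4), (6,11), (7,2), (12,9)}

|M| = 5 (so the lex-smallest maximum matching has 5 edges)
process left vertices in ascending order; for each, take the smallest-labelled available neighbour that still permits 5 edges overall, or leave it unmatched if none does
lex-smallest matching: {0-1, 3-4, 6-11, 7-2, 12-9}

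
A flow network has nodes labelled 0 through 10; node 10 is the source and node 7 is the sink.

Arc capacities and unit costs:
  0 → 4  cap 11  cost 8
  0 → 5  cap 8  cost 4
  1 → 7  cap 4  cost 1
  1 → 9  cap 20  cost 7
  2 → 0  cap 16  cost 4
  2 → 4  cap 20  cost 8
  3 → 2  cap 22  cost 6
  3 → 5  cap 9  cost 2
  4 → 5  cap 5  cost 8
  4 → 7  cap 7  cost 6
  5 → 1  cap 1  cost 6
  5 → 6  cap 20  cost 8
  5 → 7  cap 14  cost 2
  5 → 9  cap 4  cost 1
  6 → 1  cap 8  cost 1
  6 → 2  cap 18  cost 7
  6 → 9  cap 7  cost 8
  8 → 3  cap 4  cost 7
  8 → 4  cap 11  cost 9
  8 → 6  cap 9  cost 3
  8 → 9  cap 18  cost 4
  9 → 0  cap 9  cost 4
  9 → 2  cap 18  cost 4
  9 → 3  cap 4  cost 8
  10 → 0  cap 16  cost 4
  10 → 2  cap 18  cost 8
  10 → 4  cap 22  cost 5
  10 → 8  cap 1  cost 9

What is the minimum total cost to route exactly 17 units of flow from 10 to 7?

shortest-cost path #1: 10→0→5→7 push 8 @ unit cost 10 (adds 80)
shortest-cost path #2: 10→4→7 push 7 @ unit cost 11 (adds 77)
shortest-cost path #3: 10→8→6→1→7 push 1 @ unit cost 14 (adds 14)
shortest-cost path #4: 10→4→5→7 push 1 @ unit cost 15 (adds 15)
total cost = 186

Minimum cost for 17 units: 186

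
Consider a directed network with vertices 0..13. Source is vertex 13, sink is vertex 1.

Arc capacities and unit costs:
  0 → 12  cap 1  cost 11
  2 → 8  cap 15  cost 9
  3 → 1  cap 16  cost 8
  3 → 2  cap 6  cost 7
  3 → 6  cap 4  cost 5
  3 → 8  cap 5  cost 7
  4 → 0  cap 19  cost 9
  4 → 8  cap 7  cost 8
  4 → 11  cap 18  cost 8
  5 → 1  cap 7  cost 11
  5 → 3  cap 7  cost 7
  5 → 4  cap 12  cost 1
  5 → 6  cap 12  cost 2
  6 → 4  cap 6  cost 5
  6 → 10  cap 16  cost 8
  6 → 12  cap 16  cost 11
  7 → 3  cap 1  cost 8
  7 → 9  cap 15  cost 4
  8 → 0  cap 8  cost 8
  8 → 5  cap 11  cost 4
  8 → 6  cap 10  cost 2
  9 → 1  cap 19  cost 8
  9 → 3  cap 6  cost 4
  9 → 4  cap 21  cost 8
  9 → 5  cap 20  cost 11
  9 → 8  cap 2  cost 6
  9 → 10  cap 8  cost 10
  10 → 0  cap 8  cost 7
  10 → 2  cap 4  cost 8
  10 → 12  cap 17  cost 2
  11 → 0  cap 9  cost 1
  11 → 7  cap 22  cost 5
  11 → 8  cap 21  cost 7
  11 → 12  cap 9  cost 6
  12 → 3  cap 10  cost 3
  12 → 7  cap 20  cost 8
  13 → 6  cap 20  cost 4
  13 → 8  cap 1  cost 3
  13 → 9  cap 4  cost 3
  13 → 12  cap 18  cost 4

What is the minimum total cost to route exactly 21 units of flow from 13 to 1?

Minimum cost for 21 units: 356

shortest-cost path #1: 13→9→1 push 4 @ unit cost 11 (adds 44)
shortest-cost path #2: 13→12→3→1 push 10 @ unit cost 15 (adds 150)
shortest-cost path #3: 13→8→5→1 push 1 @ unit cost 18 (adds 18)
shortest-cost path #4: 13→12→7→9→1 push 6 @ unit cost 24 (adds 144)
total cost = 356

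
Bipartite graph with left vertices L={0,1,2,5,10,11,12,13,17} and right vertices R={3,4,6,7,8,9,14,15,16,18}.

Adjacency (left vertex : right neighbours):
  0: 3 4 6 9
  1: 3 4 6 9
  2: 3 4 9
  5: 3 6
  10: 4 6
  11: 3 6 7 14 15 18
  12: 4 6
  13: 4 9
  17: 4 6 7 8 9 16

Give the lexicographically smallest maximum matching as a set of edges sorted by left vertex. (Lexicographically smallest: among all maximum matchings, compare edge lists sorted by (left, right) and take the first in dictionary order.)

Lex-smallest maximum matching: {(0,3), (1,4), (2,9), (5,6), (11,7), (17,8)}

|M| = 6 (so the lex-smallest maximum matching has 6 edges)
process left vertices in ascending order; for each, take the smallest-labelled available neighbour that still permits 6 edges overall, or leave it unmatched if none does
lex-smallest matching: {0-3, 1-4, 2-9, 5-6, 11-7, 17-8}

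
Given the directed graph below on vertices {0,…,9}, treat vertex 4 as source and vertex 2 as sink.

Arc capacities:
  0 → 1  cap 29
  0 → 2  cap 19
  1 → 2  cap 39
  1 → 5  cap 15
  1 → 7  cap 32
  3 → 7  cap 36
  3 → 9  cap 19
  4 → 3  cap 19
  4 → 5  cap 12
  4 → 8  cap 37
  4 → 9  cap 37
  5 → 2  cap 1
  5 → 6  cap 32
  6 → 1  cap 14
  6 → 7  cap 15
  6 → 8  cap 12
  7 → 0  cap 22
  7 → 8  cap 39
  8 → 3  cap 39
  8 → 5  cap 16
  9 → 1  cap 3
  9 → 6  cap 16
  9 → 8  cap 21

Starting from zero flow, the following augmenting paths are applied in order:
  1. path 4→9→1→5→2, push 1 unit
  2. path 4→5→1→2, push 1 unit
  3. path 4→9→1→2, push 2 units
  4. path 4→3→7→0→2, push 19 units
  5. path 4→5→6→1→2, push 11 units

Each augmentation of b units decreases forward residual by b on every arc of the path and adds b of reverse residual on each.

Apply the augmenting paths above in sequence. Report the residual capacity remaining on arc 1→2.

Residual capacity of (1,2): 25

after path 1 (4→9→1→5→2, push 1): res(1,2)=39
after path 2 (4→5→1→2, push 1): res(1,2)=38
after path 3 (4→9→1→2, push 2): res(1,2)=36
after path 4 (4→3→7→0→2, push 19): res(1,2)=36
after path 5 (4→5→6→1→2, push 11): res(1,2)=25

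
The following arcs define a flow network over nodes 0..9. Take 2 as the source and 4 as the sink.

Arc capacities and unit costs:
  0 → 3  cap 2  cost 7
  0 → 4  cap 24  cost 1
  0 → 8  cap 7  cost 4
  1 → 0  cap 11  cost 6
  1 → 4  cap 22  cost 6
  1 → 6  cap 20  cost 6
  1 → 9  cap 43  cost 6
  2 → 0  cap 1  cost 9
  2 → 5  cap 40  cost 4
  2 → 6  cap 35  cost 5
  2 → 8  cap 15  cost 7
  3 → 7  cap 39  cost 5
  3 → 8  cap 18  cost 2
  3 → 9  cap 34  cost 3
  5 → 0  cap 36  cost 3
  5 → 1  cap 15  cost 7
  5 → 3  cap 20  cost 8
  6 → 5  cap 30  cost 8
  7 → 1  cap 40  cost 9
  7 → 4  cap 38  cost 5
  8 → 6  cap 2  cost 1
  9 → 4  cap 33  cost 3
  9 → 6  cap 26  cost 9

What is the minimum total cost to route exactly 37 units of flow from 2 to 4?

shortest-cost path #1: 2→5→0→4 push 24 @ unit cost 8 (adds 192)
shortest-cost path #2: 2→5→1→4 push 13 @ unit cost 17 (adds 221)
total cost = 413

Minimum cost for 37 units: 413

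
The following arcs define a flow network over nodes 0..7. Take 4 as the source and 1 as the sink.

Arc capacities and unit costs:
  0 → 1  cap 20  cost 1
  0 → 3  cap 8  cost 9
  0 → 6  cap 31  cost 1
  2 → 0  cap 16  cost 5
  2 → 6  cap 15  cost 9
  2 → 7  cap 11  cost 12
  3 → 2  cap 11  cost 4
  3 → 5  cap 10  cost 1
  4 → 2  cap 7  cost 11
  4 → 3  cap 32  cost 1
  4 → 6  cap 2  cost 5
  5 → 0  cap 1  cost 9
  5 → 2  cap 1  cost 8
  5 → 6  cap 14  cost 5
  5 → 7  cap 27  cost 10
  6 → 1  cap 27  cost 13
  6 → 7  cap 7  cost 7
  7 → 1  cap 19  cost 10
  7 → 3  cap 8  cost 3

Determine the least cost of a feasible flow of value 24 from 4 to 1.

Minimum cost for 24 units: 353

shortest-cost path #1: 4→3→2→0→1 push 11 @ unit cost 11 (adds 121)
shortest-cost path #2: 4→3→5→0→1 push 1 @ unit cost 12 (adds 12)
shortest-cost path #3: 4→3→5→2→0→1 push 1 @ unit cost 16 (adds 16)
shortest-cost path #4: 4→2→0→1 push 4 @ unit cost 17 (adds 68)
shortest-cost path #5: 4→6→1 push 2 @ unit cost 18 (adds 36)
shortest-cost path #6: 4→3→5→6→1 push 5 @ unit cost 20 (adds 100)
total cost = 353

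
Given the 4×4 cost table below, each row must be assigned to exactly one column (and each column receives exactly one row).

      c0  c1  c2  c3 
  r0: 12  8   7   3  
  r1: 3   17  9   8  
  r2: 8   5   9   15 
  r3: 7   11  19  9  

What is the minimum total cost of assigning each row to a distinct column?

one of 2 optimal assignments: row0→col2 (cost 7), row1→col0 (cost 3), row2→col1 (cost 5), row3→col3 (cost 9)
total = 7 + 3 + 5 + 9 = 24

Minimum assignment cost: 24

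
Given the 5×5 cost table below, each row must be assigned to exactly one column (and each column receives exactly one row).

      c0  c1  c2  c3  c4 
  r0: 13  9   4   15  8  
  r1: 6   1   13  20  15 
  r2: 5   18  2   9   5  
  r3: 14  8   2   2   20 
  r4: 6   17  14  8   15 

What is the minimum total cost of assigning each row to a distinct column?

Minimum assignment cost: 18

optimal assignment: row0→col2 (cost 4), row1→col1 (cost 1), row2→col4 (cost 5), row3→col3 (cost 2), row4→col0 (cost 6)
total = 4 + 1 + 5 + 2 + 6 = 18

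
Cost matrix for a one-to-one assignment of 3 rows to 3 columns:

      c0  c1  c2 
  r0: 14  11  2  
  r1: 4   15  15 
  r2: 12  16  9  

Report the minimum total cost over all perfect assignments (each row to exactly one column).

Minimum assignment cost: 22

optimal assignment: row0→col2 (cost 2), row1→col0 (cost 4), row2→col1 (cost 16)
total = 2 + 4 + 16 = 22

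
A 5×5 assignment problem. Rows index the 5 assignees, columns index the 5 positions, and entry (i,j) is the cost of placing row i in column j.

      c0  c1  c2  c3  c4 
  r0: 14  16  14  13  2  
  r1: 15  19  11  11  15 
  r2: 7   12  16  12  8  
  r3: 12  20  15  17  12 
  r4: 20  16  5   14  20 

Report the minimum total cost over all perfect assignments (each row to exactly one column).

Minimum assignment cost: 42

optimal assignment: row0→col4 (cost 2), row1→col3 (cost 11), row2→col1 (cost 12), row3→col0 (cost 12), row4→col2 (cost 5)
total = 2 + 11 + 12 + 12 + 5 = 42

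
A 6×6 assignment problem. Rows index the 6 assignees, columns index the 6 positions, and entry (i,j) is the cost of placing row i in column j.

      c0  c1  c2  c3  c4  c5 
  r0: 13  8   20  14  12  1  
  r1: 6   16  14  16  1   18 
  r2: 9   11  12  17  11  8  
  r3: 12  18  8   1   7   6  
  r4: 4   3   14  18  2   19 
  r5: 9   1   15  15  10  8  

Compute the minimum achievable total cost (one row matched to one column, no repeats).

Minimum assignment cost: 20

optimal assignment: row0→col5 (cost 1), row1→col4 (cost 1), row2→col2 (cost 12), row3→col3 (cost 1), row4→col0 (cost 4), row5→col1 (cost 1)
total = 1 + 1 + 12 + 1 + 4 + 1 = 20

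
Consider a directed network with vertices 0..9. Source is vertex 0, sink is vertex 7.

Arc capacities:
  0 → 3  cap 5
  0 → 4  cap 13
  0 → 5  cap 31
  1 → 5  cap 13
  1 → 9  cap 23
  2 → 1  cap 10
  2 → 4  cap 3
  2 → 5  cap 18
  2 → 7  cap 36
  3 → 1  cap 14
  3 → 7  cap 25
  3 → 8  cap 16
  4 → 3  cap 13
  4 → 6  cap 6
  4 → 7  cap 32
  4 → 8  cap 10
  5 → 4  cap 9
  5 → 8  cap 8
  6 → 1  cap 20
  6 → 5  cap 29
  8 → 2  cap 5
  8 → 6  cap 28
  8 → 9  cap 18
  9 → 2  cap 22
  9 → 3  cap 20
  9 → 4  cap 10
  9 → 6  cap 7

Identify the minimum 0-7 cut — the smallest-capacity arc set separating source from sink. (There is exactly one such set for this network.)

augment #1: 0→3→7 push 5
augment #2: 0→4→7 push 13
augment #3: 0→5→4→7 push 9
augment #4: 0→5→8→2→7 push 5
augment #5: 0→5→8→9→2→7 push 3
max flow = 35; residual-reachable set from 0 gives S-side
cut edges (S→T): {(0,3), (0,4), (5,4), (5,8)} total cap 35

Min-cut arcs: {(0,3), (0,4), (5,4), (5,8)} (total capacity 35)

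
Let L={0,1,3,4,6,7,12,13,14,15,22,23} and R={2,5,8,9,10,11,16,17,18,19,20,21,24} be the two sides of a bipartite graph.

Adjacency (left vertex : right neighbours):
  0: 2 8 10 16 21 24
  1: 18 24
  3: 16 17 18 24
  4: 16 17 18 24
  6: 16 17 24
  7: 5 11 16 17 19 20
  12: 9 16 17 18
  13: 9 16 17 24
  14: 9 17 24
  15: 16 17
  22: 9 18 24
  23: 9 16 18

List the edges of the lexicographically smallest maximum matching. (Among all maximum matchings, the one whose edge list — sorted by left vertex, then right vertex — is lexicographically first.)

Lex-smallest maximum matching: {(0,2), (1,18), (3,16), (4,17), (6,24), (7,5), (12,9)}

|M| = 7 (so the lex-smallest maximum matching has 7 edges)
process left vertices in ascending order; for each, take the smallest-labelled available neighbour that still permits 7 edges overall, or leave it unmatched if none does
lex-smallest matching: {0-2, 1-18, 3-16, 4-17, 6-24, 7-5, 12-9}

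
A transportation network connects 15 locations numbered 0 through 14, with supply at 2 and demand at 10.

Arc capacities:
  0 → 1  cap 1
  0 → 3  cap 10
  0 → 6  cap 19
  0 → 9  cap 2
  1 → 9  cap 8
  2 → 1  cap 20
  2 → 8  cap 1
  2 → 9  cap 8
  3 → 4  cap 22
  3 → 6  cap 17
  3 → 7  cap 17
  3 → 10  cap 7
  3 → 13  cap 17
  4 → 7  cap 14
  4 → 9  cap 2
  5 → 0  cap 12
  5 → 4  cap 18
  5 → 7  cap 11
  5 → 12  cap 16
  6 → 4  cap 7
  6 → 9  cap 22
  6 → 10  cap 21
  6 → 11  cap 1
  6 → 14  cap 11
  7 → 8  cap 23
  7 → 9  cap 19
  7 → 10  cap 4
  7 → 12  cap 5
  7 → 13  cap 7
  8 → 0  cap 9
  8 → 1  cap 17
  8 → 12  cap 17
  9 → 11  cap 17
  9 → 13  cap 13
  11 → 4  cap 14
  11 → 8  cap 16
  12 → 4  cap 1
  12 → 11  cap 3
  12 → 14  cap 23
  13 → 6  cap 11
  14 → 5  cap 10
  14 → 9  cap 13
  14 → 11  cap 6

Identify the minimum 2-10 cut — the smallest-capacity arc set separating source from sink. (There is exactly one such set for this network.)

augment #1: 2→8→0→3→10 push 1
augment #2: 2→9→13→6→10 push 8
augment #3: 2→1→9→13→6→10 push 3
augment #4: 2→1→9→11→4→7→10 push 4
augment #5: 2→1→9→11→8→0→3→10 push 1
max flow = 17; residual-reachable set from 2 gives S-side
cut edges (S→T): {(1,9), (2,8), (2,9)} total cap 17

Min-cut arcs: {(1,9), (2,8), (2,9)} (total capacity 17)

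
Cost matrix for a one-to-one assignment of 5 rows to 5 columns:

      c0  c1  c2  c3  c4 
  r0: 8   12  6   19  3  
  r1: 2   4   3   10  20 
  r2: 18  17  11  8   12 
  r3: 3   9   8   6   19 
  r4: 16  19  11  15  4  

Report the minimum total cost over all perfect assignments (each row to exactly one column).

optimal assignment: row0→col2 (cost 6), row1→col1 (cost 4), row2→col3 (cost 8), row3→col0 (cost 3), row4→col4 (cost 4)
total = 6 + 4 + 8 + 3 + 4 = 25

Minimum assignment cost: 25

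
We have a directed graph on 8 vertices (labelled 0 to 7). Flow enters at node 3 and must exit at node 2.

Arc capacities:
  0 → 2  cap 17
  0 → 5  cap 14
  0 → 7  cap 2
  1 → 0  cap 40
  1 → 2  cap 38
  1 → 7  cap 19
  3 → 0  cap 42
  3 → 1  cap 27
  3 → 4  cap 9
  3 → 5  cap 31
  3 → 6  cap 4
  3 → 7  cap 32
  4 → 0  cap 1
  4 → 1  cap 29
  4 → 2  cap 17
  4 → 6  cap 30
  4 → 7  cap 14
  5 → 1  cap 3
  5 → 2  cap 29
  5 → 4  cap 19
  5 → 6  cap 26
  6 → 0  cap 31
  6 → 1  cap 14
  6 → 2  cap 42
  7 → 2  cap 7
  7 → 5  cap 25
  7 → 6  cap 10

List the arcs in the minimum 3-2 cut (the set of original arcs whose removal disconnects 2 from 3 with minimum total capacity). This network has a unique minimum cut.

augment #1: 3→0→2 push 17
augment #2: 3→1→2 push 27
augment #3: 3→4→2 push 9
augment #4: 3→5→2 push 29
augment #5: 3→6→2 push 4
augment #6: 3→7→2 push 7
augment #7: 3→5→1→2 push 2
augment #8: 3→7→6→2 push 10
augment #9: 3→0→5→1→2 push 1
augment #10: 3→0→5→4→2 push 8
augment #11: 3→0→5→6→2 push 5
augment #12: 3→7→5→6→2 push 15
augment #13: 3→0→7→5→6→2 push 2
max flow = 136; residual-reachable set from 3 gives S-side
cut edges (S→T): {(0,2), (0,5), (0,7), (3,1), (3,4), (3,5), (3,6), (3,7)} total cap 136

Min-cut arcs: {(0,2), (0,5), (0,7), (3,1), (3,4), (3,5), (3,6), (3,7)} (total capacity 136)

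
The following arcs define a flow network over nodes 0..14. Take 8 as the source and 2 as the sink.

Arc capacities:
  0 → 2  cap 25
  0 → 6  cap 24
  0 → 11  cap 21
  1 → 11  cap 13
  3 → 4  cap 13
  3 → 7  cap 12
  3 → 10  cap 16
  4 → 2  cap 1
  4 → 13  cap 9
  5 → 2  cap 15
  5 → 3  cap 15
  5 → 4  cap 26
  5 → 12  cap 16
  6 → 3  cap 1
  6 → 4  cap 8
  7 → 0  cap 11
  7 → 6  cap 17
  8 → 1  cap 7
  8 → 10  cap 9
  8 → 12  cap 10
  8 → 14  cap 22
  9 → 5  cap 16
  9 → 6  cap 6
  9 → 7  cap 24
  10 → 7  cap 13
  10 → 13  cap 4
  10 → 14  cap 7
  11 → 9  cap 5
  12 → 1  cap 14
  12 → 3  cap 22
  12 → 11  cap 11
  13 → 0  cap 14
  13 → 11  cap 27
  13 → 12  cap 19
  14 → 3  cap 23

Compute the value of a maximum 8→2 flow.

augment #1: 8→10→7→0→2 bottleneck 9, total now 9
augment #2: 8→12→3→4→2 bottleneck 1, total now 10
augment #3: 8→1→11→9→5→2 bottleneck 5, total now 15
augment #4: 8→12→3→7→0→2 bottleneck 2, total now 17
augment #5: 8→12→3→4→13→0→2 bottleneck 7, total now 24
augment #6: 8→14→3→4→13→0→2 bottleneck 2, total now 26
augment #7: 8→14→3→10→13→0→2 bottleneck 4, total now 30

Maximum flow value: 30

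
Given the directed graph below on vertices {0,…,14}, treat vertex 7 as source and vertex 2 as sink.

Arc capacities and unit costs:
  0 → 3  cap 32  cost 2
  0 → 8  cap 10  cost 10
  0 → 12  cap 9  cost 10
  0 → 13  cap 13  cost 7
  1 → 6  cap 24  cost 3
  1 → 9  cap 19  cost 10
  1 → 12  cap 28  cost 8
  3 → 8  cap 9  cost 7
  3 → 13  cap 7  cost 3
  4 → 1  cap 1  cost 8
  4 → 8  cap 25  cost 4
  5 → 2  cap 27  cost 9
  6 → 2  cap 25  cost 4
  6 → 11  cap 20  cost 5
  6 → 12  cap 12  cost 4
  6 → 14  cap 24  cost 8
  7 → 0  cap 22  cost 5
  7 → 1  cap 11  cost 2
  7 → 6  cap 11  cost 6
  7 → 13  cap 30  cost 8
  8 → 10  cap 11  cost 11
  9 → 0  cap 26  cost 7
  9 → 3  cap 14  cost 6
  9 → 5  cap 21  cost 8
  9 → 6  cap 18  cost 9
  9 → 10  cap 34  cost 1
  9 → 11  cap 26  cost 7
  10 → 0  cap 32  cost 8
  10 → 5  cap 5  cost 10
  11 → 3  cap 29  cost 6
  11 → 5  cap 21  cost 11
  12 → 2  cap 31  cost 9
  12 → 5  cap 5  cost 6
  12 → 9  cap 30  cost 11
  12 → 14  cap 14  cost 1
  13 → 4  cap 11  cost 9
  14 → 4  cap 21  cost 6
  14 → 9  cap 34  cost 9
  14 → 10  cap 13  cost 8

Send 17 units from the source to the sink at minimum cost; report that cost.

shortest-cost path #1: 7→1→6→2 push 11 @ unit cost 9 (adds 99)
shortest-cost path #2: 7→6→2 push 6 @ unit cost 10 (adds 60)
total cost = 159

Minimum cost for 17 units: 159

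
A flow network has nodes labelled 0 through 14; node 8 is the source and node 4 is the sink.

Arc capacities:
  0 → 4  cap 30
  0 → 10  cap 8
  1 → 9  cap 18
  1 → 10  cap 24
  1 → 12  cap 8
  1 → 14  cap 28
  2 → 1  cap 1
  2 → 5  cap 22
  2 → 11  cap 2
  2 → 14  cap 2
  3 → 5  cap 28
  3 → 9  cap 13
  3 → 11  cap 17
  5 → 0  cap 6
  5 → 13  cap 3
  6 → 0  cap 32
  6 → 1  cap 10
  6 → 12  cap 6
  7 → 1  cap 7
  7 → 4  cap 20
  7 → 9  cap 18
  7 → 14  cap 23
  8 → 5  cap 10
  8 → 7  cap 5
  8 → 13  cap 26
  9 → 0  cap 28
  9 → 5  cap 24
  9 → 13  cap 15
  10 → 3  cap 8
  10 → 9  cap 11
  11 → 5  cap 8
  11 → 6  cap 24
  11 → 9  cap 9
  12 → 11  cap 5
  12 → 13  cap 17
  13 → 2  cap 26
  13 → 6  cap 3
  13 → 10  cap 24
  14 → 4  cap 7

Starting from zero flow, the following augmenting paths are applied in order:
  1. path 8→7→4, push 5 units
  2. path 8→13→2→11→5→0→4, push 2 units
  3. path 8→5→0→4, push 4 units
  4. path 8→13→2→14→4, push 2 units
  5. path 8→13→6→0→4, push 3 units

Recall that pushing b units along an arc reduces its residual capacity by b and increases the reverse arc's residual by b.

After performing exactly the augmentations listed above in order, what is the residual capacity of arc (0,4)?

Residual capacity of (0,4): 21

after path 1 (8→7→4, push 5): res(0,4)=30
after path 2 (8→13→2→11→5→0→4, push 2): res(0,4)=28
after path 3 (8→5→0→4, push 4): res(0,4)=24
after path 4 (8→13→2→14→4, push 2): res(0,4)=24
after path 5 (8→13→6→0→4, push 3): res(0,4)=21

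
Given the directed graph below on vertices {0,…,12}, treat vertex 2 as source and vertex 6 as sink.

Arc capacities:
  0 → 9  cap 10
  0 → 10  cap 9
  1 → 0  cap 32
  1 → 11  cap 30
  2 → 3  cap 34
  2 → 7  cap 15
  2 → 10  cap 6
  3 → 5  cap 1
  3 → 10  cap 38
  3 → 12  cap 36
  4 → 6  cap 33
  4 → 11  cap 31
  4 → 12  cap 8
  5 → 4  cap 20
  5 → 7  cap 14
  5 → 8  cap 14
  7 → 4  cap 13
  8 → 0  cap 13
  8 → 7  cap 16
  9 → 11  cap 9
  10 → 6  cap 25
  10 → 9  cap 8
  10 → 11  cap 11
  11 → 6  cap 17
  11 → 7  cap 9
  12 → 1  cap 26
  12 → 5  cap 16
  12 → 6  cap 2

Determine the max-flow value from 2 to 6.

Maximum flow value: 53

augment #1: 2→10→6 bottleneck 6, total now 6
augment #2: 2→3→10→6 bottleneck 19, total now 25
augment #3: 2→3→12→6 bottleneck 2, total now 27
augment #4: 2→7→4→6 bottleneck 13, total now 40
augment #5: 2→3→5→4→6 bottleneck 1, total now 41
augment #6: 2→3→10→11→6 bottleneck 11, total now 52
augment #7: 2→3→10→9→11→6 bottleneck 1, total now 53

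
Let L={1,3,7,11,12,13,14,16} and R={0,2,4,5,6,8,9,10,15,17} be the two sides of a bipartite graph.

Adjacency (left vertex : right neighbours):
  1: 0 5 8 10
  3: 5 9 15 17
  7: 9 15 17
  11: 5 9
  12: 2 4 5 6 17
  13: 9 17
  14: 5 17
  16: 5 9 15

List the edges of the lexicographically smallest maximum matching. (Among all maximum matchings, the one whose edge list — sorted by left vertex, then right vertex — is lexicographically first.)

Lex-smallest maximum matching: {(1,0), (3,5), (7,9), (12,2), (13,17), (16,15)}

|M| = 6 (so the lex-smallest maximum matching has 6 edges)
process left vertices in ascending order; for each, take the smallest-labelled available neighbour that still permits 6 edges overall, or leave it unmatched if none does
lex-smallest matching: {1-0, 3-5, 7-9, 12-2, 13-17, 16-15}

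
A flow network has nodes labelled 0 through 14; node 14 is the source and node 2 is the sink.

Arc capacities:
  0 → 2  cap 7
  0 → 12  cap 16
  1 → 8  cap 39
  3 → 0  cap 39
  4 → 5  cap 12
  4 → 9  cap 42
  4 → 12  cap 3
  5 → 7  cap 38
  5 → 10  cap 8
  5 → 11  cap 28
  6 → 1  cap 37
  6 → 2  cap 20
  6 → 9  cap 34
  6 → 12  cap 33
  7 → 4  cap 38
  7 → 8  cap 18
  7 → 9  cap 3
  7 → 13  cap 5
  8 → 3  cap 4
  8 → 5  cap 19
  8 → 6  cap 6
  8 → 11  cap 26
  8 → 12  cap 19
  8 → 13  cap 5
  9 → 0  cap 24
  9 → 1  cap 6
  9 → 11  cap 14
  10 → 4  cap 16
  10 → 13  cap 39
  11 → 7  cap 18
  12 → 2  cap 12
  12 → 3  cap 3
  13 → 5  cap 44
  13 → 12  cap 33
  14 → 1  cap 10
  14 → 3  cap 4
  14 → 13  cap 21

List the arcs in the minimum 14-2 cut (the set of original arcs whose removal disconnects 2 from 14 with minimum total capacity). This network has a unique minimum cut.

augment #1: 14→3→0→2 push 4
augment #2: 14→13→12→2 push 12
augment #3: 14→1→8→6→2 push 6
augment #4: 14→1→8→3→0→2 push 3
max flow = 25; residual-reachable set from 14 gives S-side
cut edges (S→T): {(0,2), (8,6), (12,2)} total cap 25

Min-cut arcs: {(0,2), (8,6), (12,2)} (total capacity 25)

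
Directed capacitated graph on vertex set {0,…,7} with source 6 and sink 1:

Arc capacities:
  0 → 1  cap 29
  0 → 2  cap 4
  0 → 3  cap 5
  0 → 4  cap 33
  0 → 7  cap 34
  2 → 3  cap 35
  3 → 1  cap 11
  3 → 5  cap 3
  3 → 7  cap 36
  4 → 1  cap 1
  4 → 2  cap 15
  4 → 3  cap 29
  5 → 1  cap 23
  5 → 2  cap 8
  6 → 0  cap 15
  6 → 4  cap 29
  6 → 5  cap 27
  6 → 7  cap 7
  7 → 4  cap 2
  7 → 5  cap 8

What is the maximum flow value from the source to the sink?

augment #1: 6→0→1 bottleneck 15, total now 15
augment #2: 6→4→1 bottleneck 1, total now 16
augment #3: 6→5→1 bottleneck 23, total now 39
augment #4: 6→4→3→1 bottleneck 11, total now 50

Maximum flow value: 50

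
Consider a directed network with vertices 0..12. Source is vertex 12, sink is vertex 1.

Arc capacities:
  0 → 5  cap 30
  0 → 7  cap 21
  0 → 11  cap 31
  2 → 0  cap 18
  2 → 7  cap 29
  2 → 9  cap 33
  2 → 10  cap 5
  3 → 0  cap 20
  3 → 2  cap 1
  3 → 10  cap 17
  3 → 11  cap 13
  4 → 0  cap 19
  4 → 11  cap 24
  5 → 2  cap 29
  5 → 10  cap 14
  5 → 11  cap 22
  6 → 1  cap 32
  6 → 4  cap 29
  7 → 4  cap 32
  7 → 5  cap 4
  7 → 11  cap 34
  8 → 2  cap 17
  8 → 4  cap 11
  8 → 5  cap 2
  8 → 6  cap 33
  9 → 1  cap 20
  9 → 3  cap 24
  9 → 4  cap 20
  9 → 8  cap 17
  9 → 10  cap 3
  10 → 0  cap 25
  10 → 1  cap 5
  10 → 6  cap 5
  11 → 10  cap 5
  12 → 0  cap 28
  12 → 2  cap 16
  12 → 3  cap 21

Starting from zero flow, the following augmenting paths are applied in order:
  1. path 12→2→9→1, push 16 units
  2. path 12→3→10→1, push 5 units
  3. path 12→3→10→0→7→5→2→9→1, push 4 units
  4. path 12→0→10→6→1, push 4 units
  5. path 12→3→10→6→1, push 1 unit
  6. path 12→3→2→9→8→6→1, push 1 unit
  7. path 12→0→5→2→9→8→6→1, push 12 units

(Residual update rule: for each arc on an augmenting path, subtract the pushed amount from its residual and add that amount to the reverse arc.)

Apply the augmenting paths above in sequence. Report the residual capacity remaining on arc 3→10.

after path 1 (12→2→9→1, push 16): res(3,10)=17
after path 2 (12→3→10→1, push 5): res(3,10)=12
after path 3 (12→3→10→0→7→5→2→9→1, push 4): res(3,10)=8
after path 4 (12→0→10→6→1, push 4): res(3,10)=8
after path 5 (12→3→10→6→1, push 1): res(3,10)=7
after path 6 (12→3→2→9→8→6→1, push 1): res(3,10)=7
after path 7 (12→0→5→2→9→8→6→1, push 12): res(3,10)=7

Residual capacity of (3,10): 7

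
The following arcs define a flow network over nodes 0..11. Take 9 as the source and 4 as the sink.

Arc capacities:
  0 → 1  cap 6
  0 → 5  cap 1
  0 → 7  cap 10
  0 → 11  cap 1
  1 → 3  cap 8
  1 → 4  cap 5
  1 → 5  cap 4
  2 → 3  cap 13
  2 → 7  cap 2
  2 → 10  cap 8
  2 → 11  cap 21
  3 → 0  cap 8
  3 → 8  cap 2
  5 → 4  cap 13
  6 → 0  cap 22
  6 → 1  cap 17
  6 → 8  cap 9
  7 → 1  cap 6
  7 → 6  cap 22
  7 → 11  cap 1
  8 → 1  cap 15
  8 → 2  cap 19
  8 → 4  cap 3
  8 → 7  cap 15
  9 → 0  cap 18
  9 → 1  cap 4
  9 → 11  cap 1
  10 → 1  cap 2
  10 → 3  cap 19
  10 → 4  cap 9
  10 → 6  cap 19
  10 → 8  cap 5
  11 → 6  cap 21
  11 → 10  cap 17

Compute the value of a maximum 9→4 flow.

augment #1: 9→1→4 bottleneck 4, total now 4
augment #2: 9→0→1→4 bottleneck 1, total now 5
augment #3: 9→0→5→4 bottleneck 1, total now 6
augment #4: 9→11→10→4 bottleneck 1, total now 7
augment #5: 9→0→1→5→4 bottleneck 4, total now 11
augment #6: 9→0→11→10→4 bottleneck 1, total now 12
augment #7: 9→0→1→3→8→4 bottleneck 1, total now 13
augment #8: 9→0→7→6→8→4 bottleneck 2, total now 15
augment #9: 9→0→7→11→10→4 bottleneck 1, total now 16
augment #10: 9→0→7→6→8→2→10→4 bottleneck 6, total now 22

Maximum flow value: 22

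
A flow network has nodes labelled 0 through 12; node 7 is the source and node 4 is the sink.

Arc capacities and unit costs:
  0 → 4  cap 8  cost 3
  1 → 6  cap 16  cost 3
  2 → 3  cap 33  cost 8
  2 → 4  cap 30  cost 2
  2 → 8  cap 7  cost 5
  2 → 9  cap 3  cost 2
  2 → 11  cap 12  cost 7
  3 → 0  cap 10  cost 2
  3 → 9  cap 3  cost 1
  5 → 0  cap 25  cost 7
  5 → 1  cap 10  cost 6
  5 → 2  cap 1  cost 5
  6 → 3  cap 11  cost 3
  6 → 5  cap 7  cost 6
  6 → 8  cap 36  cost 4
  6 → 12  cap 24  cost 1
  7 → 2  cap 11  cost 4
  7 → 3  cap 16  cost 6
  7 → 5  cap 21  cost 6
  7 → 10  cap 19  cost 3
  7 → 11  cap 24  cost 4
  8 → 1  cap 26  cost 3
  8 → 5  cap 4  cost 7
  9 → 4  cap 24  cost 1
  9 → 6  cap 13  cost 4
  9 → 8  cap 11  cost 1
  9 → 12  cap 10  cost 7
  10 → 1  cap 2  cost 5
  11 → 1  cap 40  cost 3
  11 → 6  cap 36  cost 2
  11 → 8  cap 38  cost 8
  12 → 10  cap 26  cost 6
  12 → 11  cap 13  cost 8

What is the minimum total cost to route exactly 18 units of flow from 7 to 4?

Minimum cost for 18 units: 134

shortest-cost path #1: 7→2→4 push 11 @ unit cost 6 (adds 66)
shortest-cost path #2: 7→3→9→4 push 3 @ unit cost 8 (adds 24)
shortest-cost path #3: 7→3→0→4 push 4 @ unit cost 11 (adds 44)
total cost = 134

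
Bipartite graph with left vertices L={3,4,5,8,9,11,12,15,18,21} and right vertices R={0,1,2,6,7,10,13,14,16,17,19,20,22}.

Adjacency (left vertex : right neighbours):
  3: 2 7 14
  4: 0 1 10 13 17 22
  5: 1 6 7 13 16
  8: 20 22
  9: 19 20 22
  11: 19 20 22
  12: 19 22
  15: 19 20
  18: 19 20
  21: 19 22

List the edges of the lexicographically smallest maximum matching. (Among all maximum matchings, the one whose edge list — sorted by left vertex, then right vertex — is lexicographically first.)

|M| = 6 (so the lex-smallest maximum matching has 6 edges)
process left vertices in ascending order; for each, take the smallest-labelled available neighbour that still permits 6 edges overall, or leave it unmatched if none does
lex-smallest matching: {3-2, 4-0, 5-1, 8-20, 9-19, 11-22}

Lex-smallest maximum matching: {(3,2), (4,0), (5,1), (8,20), (9,19), (11,22)}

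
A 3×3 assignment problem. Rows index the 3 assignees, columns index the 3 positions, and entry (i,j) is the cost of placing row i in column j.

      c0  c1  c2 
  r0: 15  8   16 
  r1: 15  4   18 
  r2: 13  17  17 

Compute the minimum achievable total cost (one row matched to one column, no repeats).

Minimum assignment cost: 33

optimal assignment: row0→col2 (cost 16), row1→col1 (cost 4), row2→col0 (cost 13)
total = 16 + 4 + 13 = 33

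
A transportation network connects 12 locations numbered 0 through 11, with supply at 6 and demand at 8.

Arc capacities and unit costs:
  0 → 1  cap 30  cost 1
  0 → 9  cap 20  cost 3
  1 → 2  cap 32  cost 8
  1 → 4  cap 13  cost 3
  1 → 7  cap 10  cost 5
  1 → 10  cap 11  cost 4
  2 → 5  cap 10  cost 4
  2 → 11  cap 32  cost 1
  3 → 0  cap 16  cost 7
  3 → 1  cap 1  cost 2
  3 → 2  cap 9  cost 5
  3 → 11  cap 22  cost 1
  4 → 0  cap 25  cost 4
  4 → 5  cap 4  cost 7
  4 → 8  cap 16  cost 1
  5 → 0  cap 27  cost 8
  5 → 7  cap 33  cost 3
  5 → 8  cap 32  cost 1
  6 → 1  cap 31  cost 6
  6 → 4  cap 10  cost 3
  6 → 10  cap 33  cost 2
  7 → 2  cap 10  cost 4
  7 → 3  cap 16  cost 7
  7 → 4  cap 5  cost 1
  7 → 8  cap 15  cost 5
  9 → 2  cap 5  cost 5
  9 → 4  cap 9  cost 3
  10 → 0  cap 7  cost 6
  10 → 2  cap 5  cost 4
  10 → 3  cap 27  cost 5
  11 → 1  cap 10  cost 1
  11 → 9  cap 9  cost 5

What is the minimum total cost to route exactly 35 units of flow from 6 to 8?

Minimum cost for 35 units: 383

shortest-cost path #1: 6→4→8 push 10 @ unit cost 4 (adds 40)
shortest-cost path #2: 6→1→4→8 push 6 @ unit cost 10 (adds 60)
shortest-cost path #3: 6→10→2→5→8 push 5 @ unit cost 11 (adds 55)
shortest-cost path #4: 6→1→7→8 push 10 @ unit cost 16 (adds 160)
shortest-cost path #5: 6→1→4→5→8 push 4 @ unit cost 17 (adds 68)
total cost = 383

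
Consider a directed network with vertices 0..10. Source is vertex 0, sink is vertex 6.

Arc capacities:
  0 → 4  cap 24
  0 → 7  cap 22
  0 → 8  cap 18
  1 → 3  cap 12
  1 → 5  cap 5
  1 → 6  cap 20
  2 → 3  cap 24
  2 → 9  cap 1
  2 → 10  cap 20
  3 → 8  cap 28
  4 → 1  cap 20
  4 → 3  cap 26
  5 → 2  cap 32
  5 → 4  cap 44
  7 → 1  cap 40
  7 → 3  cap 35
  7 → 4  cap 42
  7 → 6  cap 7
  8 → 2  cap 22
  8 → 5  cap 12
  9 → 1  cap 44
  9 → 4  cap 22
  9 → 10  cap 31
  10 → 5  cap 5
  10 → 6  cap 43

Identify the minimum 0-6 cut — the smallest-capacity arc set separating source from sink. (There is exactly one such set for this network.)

Min-cut arcs: {(1,6), (2,9), (2,10), (7,6)} (total capacity 48)

augment #1: 0→7→6 push 7
augment #2: 0→4→1→6 push 20
augment #3: 0→8→2→10→6 push 18
augment #4: 0→4→3→8→2→10→6 push 2
augment #5: 0→4→3→8→2→9→10→6 push 1
max flow = 48; residual-reachable set from 0 gives S-side
cut edges (S→T): {(1,6), (2,9), (2,10), (7,6)} total cap 48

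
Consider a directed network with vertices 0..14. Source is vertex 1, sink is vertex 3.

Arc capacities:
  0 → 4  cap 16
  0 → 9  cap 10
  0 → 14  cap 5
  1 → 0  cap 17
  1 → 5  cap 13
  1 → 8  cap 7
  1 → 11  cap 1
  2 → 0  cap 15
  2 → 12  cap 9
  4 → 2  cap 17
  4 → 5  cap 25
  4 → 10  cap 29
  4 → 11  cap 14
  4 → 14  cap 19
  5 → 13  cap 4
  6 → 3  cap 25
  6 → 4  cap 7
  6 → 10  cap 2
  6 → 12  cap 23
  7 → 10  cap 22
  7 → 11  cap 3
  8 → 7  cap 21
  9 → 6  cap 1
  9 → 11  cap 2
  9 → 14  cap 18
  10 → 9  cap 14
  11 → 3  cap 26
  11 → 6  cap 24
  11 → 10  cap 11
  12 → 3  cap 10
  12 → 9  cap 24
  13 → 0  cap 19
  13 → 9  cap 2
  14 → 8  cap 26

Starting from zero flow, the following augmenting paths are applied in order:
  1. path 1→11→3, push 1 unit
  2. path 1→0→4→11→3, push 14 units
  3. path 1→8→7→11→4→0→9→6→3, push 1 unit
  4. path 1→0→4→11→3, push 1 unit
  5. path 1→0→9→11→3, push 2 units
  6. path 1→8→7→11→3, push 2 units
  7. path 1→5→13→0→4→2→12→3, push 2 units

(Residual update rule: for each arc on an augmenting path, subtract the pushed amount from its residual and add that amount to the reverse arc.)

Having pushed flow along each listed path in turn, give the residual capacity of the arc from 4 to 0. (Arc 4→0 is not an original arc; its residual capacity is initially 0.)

after path 1 (1→11→3, push 1): res(4,0)=0
after path 2 (1→0→4→11→3, push 14): res(4,0)=14
after path 3 (1→8→7→11→4→0→9→6→3, push 1): res(4,0)=13
after path 4 (1→0→4→11→3, push 1): res(4,0)=14
after path 5 (1→0→9→11→3, push 2): res(4,0)=14
after path 6 (1→8→7→11→3, push 2): res(4,0)=14
after path 7 (1→5→13→0→4→2→12→3, push 2): res(4,0)=16

Residual capacity of (4,0): 16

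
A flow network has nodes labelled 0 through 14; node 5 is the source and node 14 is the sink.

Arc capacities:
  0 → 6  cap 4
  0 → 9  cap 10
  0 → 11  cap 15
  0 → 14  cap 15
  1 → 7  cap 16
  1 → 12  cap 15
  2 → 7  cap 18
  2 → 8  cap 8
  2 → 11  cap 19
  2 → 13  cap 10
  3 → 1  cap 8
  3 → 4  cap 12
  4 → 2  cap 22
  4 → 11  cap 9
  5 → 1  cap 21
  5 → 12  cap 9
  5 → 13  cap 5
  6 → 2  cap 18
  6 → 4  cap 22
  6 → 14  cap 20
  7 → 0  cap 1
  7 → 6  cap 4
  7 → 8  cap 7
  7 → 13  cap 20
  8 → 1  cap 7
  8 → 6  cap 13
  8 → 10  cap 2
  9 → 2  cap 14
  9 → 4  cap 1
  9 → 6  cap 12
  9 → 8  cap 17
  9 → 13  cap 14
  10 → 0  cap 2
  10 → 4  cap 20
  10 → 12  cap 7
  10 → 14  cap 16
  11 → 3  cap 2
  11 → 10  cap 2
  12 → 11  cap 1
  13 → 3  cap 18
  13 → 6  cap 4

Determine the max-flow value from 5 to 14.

Maximum flow value: 22

augment #1: 5→13→6→14 bottleneck 4, total now 4
augment #2: 5→1→7→0→14 bottleneck 1, total now 5
augment #3: 5→1→7→6→14 bottleneck 4, total now 9
augment #4: 5→12→11→10→14 bottleneck 1, total now 10
augment #5: 5→1→7→8→6→14 bottleneck 7, total now 17
augment #6: 5→13→3→4→11→10→14 bottleneck 1, total now 18
augment #7: 5→1→7→13→3→4→2→8→6→14 bottleneck 4, total now 22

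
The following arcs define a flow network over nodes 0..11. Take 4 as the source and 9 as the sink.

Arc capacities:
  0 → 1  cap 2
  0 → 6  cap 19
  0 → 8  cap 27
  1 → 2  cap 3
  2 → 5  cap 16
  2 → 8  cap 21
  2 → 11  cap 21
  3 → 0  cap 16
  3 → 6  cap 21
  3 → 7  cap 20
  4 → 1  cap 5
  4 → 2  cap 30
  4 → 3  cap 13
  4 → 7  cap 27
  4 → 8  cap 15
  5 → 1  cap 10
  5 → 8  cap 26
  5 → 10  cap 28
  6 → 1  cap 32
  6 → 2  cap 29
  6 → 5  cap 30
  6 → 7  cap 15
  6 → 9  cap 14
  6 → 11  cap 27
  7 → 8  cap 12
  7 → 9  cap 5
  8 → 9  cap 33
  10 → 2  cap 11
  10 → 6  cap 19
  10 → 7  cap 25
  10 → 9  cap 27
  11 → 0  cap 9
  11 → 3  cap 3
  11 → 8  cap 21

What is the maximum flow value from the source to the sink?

augment #1: 4→7→9 bottleneck 5, total now 5
augment #2: 4→8→9 bottleneck 15, total now 20
augment #3: 4→2→8→9 bottleneck 18, total now 38
augment #4: 4→3→6→9 bottleneck 13, total now 51
augment #5: 4→2→5→10→9 bottleneck 12, total now 63
augment #6: 4→1→2→5→10→9 bottleneck 3, total now 66
augment #7: 4→7→8→2→5→10→9 bottleneck 1, total now 67
augment #8: 4→7→8→2→11→0→6→9 bottleneck 1, total now 68
augment #9: 4→7→8→2→11→0→6→5→10→9 bottleneck 8, total now 76
augment #10: 4→7→8→2→11→3→6→5→10→9 bottleneck 2, total now 78

Maximum flow value: 78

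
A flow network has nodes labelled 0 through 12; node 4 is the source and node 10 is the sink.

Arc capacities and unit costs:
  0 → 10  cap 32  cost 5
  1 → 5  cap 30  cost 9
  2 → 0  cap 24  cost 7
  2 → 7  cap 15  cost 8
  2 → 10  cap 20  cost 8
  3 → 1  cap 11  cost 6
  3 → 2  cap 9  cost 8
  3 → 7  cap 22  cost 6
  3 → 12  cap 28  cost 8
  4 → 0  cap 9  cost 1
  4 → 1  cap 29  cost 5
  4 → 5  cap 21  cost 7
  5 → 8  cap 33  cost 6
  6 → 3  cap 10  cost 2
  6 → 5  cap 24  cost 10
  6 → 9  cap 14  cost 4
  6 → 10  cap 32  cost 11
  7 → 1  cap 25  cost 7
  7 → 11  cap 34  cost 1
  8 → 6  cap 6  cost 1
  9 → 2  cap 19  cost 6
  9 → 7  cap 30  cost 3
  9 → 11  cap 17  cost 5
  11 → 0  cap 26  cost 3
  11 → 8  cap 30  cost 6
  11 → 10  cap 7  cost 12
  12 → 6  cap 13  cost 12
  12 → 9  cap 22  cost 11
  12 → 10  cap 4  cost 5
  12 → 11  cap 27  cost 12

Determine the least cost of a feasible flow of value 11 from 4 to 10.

shortest-cost path #1: 4→0→10 push 9 @ unit cost 6 (adds 54)
shortest-cost path #2: 4→5→8→6→10 push 2 @ unit cost 25 (adds 50)
total cost = 104

Minimum cost for 11 units: 104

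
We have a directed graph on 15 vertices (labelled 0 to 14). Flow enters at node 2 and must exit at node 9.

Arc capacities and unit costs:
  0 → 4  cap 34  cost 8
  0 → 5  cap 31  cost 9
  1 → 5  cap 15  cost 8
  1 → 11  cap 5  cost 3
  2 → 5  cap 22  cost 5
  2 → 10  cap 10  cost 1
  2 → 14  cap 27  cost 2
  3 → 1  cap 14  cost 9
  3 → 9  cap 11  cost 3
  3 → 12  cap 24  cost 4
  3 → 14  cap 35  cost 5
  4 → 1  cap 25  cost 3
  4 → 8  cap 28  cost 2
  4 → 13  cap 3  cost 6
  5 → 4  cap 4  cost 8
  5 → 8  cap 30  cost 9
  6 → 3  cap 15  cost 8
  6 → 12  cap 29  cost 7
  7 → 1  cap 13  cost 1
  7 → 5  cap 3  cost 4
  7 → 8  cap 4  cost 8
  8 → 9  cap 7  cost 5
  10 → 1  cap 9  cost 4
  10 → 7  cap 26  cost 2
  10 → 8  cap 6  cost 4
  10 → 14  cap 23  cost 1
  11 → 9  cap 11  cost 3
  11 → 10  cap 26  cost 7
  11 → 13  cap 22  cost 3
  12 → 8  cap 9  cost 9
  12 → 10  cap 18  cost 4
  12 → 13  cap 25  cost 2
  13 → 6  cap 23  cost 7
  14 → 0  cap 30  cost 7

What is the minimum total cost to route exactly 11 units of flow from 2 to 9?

shortest-cost path #1: 2→10→8→9 push 6 @ unit cost 10 (adds 60)
shortest-cost path #2: 2→10→7→1→11→9 push 4 @ unit cost 10 (adds 40)
shortest-cost path #3: 2→5→8→9 push 1 @ unit cost 19 (adds 19)
total cost = 119

Minimum cost for 11 units: 119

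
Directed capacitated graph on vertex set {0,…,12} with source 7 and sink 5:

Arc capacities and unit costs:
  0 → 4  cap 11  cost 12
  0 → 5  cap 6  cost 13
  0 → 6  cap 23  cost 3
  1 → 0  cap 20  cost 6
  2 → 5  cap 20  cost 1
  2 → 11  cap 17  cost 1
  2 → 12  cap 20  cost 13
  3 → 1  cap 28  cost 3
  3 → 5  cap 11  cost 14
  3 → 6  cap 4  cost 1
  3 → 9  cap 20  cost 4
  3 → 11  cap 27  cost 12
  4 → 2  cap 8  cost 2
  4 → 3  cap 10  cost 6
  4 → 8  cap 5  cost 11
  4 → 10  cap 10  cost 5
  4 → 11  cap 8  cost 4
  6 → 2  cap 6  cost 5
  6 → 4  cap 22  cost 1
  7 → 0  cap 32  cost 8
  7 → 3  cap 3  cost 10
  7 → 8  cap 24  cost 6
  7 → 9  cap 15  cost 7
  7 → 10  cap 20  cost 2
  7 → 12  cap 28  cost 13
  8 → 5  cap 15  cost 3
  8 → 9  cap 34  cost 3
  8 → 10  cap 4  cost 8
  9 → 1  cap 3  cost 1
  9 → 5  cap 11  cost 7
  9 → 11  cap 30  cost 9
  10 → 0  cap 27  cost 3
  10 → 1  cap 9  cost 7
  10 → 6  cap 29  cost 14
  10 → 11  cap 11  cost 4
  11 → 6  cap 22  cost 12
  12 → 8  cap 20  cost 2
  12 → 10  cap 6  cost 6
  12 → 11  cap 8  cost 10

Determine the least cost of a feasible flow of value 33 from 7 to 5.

Minimum cost for 33 units: 371

shortest-cost path #1: 7→8→5 push 15 @ unit cost 9 (adds 135)
shortest-cost path #2: 7→10→0→6→4→2→5 push 8 @ unit cost 12 (adds 96)
shortest-cost path #3: 7→9→5 push 10 @ unit cost 14 (adds 140)
total cost = 371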